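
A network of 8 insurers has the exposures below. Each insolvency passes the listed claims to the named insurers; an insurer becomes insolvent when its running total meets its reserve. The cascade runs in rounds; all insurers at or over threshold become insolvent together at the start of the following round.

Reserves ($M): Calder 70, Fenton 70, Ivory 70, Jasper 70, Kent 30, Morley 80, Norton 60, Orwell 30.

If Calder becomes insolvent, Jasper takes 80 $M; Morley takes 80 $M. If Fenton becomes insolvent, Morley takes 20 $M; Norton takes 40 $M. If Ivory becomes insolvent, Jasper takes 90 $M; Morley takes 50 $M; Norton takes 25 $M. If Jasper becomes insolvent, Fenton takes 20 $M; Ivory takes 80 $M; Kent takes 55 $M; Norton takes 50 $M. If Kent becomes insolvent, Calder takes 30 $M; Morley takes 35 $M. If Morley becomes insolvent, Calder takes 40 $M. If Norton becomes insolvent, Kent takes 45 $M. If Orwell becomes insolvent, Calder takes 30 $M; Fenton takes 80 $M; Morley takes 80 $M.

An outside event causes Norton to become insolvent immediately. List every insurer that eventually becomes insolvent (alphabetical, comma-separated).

Kent, Norton

Round 1 — Norton becomes insolvent (initial).
  Kent: +45 → 45 ≥ 30
Round 2 — Kent becomes insolvent.
  Calder: +30 → 30 < 70
  Morley: +35 → 35 < 80
No further insolvencies.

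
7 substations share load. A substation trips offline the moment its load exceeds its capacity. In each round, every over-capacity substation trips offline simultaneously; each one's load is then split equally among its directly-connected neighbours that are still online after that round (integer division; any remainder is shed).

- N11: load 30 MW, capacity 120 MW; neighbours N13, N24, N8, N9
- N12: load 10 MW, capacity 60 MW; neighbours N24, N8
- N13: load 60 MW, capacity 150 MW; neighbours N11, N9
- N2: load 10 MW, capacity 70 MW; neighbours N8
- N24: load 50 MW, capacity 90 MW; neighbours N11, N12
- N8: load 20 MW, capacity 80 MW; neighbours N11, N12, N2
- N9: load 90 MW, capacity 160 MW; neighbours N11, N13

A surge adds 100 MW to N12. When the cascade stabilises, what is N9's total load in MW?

Round 1 — N12 at 110 > 60. N12 trips offline.
  N12 sheds 110 MW to N24, N8: 55 each.
    N24: 50+55 = 105 > 90
    N8: 20+55 = 75 ≤ 80
Round 2 — N24 trips offline.
  N24 sheds 105 MW to N11: 105 each.
    N11: 30+105 = 135 > 120
Round 3 — N11 trips offline.
  N11 sheds 135 MW to N13, N8, N9: 45 each.
    N13: 60+45 = 105 ≤ 150
    N8: 75+45 = 120 > 80
    N9: 90+45 = 135 ≤ 160
Round 4 — N8 trips offline.
  N8 sheds 120 MW to N2: 120 each.
    N2: 10+120 = 130 > 70
Round 5 — N2 trips offline.
  N2 sheds 130 MW: no online neighbours, lost.
No further trips.

135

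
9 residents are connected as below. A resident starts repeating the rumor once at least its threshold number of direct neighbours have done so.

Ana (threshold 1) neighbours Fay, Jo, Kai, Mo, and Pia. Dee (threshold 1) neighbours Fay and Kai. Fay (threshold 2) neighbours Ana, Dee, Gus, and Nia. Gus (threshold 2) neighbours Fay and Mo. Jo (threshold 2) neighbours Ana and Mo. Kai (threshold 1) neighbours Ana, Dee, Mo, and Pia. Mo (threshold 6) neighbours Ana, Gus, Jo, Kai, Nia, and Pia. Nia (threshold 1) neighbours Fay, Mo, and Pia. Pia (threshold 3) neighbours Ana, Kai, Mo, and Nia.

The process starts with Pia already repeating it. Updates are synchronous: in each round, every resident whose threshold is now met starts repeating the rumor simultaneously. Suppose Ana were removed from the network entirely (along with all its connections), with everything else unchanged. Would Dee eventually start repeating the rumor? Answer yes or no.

With Ana removed:
Round 1 — Pia starts repeating the rumor (initial).
Round 2 — checking thresholds:
  Kai: 1 of 3 neighbours ≥ 1, starts repeating the rumor.
  Mo: 1 of 5 neighbours < 6, below threshold.
  Nia: 1 of 3 neighbours ≥ 1, starts repeating the rumor.
Round 3 — checking thresholds:
  Dee: 1 of 2 neighbours ≥ 1, starts repeating the rumor.
  Fay: 1 of 3 neighbours < 2, below threshold.
  Mo: 3 of 5 neighbours < 6, below threshold.
Round 4 — checking thresholds:
  Fay: 2 of 3 neighbours ≥ 2, starts repeating the rumor.
  Mo: 3 of 5 neighbours < 6, below threshold.
Round 5 — no new spreads; cascade stops.

yes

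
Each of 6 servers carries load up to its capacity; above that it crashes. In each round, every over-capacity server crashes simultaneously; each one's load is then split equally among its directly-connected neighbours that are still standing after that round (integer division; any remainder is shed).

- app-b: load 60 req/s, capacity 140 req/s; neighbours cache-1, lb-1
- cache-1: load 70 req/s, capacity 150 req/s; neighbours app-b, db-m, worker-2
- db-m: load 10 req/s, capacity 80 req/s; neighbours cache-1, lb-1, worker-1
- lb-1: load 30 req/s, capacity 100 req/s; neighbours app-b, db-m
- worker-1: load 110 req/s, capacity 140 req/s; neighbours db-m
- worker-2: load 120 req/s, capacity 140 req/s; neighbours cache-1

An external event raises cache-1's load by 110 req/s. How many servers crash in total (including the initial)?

2

Round 1 — cache-1 at 180 > 150. cache-1 crashes.
  cache-1 sheds 180 req/s to app-b, db-m, worker-2: 60 each.
    app-b: 60+60 = 120 ≤ 140
    db-m: 10+60 = 70 ≤ 80
    worker-2: 120+60 = 180 > 140
Round 2 — worker-2 crashes.
  worker-2 sheds 180 req/s: no online neighbours, lost.
No further crashes.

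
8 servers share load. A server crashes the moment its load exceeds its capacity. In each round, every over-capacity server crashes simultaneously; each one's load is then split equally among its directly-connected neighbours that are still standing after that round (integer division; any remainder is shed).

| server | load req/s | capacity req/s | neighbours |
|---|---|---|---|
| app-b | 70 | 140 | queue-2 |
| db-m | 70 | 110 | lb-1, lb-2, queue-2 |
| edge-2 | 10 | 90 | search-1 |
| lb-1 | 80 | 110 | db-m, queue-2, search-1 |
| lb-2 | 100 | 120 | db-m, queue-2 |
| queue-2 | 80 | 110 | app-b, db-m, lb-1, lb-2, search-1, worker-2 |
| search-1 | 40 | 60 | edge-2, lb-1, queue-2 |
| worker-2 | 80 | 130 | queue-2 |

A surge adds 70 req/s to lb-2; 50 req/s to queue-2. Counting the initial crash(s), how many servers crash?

Round 1 — lb-2 at 170 > 120; queue-2 at 130 > 110. lb-2, queue-2 crash.
  lb-2 sheds 170 req/s to db-m: 170 each.
    db-m: 70+170 = 240 > 110
  queue-2 sheds 130 req/s to app-b, db-m, lb-1, search-1, worker-2: 26 each.
    app-b: 70+26 = 96 ≤ 140
    db-m: 240+26 = 266 > 110
    lb-1: 80+26 = 106 ≤ 110
    search-1: 40+26 = 66 > 60
    worker-2: 80+26 = 106 ≤ 130
Round 2 — db-m, search-1 crash.
  db-m sheds 266 req/s to lb-1: 266 each.
    lb-1: 106+266 = 372 > 110
  search-1 sheds 66 req/s to edge-2, lb-1: 33 each.
    edge-2: 10+33 = 43 ≤ 90
    lb-1: 372+33 = 405 > 110
Round 3 — lb-1 crashes.
  lb-1 sheds 405 req/s: no online neighbours, lost.
No further crashes.

5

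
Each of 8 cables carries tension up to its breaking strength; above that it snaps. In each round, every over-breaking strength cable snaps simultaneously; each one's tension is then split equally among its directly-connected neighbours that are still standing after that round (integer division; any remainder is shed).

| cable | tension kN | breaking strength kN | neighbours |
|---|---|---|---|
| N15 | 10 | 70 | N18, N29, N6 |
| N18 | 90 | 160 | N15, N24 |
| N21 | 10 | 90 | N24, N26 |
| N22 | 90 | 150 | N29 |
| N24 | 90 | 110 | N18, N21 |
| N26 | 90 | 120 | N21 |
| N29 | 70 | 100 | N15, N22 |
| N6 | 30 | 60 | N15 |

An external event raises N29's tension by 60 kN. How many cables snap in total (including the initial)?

Round 1 — N29 at 130 > 100. N29 snaps.
  N29 sheds 130 kN to N15, N22: 65 each.
    N15: 10+65 = 75 > 70
    N22: 90+65 = 155 > 150
Round 2 — N15, N22 snap.
  N15 sheds 75 kN to N18, N6: 37 each (1 lost).
    N18: 90+37 = 127 ≤ 160
    N6: 30+37 = 67 > 60
  N22 sheds 155 kN: no online neighbours, lost.
Round 3 — N6 snaps.
  N6 sheds 67 kN: no online neighbours, lost.
No further breaks.

4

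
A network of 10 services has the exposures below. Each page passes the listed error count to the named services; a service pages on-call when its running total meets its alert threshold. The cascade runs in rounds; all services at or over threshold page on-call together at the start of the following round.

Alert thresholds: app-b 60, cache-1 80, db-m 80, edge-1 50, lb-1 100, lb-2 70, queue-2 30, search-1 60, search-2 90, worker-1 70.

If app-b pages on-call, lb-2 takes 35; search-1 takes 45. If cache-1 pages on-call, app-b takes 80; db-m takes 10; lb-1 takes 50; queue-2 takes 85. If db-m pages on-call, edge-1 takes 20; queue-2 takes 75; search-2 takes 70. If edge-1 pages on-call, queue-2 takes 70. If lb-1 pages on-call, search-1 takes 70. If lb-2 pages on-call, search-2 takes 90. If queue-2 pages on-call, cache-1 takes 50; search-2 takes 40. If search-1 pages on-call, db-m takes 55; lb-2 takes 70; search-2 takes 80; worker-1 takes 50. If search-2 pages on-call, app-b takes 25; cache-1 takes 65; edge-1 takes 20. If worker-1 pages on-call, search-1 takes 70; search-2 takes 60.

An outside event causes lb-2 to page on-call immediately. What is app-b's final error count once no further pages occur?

Round 1 — lb-2 pages on-call (initial).
  search-2: +90 → 90 ≥ 90
Round 2 — search-2 pages on-call.
  app-b: +25 → 25 < 60
  cache-1: +65 → 65 < 80
  edge-1: +20 → 20 < 50
No further pages.

25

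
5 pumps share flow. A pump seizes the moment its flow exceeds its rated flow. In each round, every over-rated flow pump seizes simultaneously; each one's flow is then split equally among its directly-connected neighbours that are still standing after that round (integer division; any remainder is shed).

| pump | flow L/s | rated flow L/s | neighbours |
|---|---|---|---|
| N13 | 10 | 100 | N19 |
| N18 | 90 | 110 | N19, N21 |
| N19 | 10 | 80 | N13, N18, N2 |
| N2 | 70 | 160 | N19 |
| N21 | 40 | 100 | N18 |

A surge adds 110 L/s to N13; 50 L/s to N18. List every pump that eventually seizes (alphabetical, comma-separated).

Round 1 — N13 at 120 > 100; N18 at 140 > 110. N13, N18 seize.
  N13 sheds 120 L/s to N19: 120 each.
    N19: 10+120 = 130 > 80
  N18 sheds 140 L/s to N19, N21: 70 each.
    N19: 130+70 = 200 > 80
    N21: 40+70 = 110 > 100
Round 2 — N19, N21 seize.
  N19 sheds 200 L/s to N2: 200 each.
    N2: 70+200 = 270 > 160
  N21 sheds 110 L/s: no online neighbours, lost.
Round 3 — N2 seizes.
  N2 sheds 270 L/s: no online neighbours, lost.
No further seizures.

N13, N18, N19, N2, N21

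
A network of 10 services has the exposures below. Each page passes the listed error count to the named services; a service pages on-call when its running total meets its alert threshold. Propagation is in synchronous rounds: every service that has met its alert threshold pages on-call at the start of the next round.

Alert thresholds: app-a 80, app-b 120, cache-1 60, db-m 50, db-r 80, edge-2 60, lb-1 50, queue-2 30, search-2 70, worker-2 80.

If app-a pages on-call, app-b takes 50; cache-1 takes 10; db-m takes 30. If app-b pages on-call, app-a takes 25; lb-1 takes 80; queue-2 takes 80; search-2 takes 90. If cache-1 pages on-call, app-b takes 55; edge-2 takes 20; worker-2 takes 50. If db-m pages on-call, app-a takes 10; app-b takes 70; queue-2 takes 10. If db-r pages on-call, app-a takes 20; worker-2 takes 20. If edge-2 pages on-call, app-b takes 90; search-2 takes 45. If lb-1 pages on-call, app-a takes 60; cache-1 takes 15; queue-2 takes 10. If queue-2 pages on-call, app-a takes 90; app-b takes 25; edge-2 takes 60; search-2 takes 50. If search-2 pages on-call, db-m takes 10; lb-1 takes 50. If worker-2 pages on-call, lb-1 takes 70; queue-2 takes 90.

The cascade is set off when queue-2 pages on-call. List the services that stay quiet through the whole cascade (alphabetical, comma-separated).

cache-1, db-m, db-r, worker-2

Round 1 — queue-2 pages on-call (initial).
  app-a: +90 → 90 ≥ 80
  app-b: +25 → 25 < 120
  edge-2: +60 → 60 ≥ 60
  search-2: +50 → 50 < 70
Round 2 — app-a, edge-2 page on-call.
  app-b: +50+90 → 165 ≥ 120
  cache-1: +10 → 10 < 60
  db-m: +30 → 30 < 50
  search-2: +45 → 95 ≥ 70
Round 3 — app-b, search-2 page on-call.
  db-m: +10 → 40 < 50
  lb-1: +80+50 → 130 ≥ 50
Round 4 — lb-1 pages on-call.
  cache-1: +15 → 25 < 60
No further pages.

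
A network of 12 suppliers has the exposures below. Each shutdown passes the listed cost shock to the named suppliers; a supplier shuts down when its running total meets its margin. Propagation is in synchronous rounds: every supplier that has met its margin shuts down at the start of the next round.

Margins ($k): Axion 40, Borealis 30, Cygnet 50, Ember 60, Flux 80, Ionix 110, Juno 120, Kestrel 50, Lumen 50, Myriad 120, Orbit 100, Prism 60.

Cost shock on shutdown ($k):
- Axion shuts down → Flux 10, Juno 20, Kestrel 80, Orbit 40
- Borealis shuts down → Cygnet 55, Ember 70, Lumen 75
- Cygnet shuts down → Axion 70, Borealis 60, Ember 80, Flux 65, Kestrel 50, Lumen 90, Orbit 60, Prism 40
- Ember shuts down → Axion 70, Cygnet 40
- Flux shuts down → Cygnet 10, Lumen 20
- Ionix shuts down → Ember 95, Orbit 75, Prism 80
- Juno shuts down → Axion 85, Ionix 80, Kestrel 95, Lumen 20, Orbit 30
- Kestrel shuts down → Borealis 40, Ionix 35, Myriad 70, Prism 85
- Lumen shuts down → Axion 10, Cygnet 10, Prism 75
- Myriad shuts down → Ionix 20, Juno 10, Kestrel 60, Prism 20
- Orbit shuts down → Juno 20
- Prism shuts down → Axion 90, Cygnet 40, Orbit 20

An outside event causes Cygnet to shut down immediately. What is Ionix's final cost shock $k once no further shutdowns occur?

Round 1 — Cygnet shuts down (initial).
  Axion: +70 → 70 ≥ 40
  Borealis: +60 → 60 ≥ 30
  Ember: +80 → 80 ≥ 60
  Flux: +65 → 65 < 80
  Kestrel: +50 → 50 ≥ 50
  Lumen: +90 → 90 ≥ 50
  Orbit: +60 → 60 < 100
  Prism: +40 → 40 < 60
Round 2 — Axion, Borealis, Ember, Kestrel, Lumen shut down.
  Flux: +10 → 75 < 80
  Ionix: +35 → 35 < 110
  Juno: +20 → 20 < 120
  Myriad: +70 → 70 < 120
  Orbit: +40 → 100 ≥ 100
  Prism: +85+75 → 200 ≥ 60
Round 3 — Orbit, Prism shut down.
  Juno: +20 → 40 < 120
No further shutdowns.

35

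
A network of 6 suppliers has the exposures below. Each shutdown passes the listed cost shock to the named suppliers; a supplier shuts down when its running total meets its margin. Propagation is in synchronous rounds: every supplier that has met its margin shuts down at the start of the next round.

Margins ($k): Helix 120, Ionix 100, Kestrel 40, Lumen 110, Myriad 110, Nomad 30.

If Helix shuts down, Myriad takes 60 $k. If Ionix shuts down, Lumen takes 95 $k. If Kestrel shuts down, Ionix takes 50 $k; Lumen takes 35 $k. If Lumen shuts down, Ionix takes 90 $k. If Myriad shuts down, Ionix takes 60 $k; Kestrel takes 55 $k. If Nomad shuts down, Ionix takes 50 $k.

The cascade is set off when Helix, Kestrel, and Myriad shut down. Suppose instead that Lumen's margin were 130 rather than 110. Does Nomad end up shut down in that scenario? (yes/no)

no

With Lumen's margin at 130:
Round 1 — Helix, Kestrel, Myriad shut down (initial).
  Ionix: +50+60 → 110 ≥ 100
  Lumen: +35 → 35 < 130
Round 2 — Ionix shuts down.
  Lumen: +95 → 130 ≥ 130
Round 3 — Lumen shuts down.
No further shutdowns.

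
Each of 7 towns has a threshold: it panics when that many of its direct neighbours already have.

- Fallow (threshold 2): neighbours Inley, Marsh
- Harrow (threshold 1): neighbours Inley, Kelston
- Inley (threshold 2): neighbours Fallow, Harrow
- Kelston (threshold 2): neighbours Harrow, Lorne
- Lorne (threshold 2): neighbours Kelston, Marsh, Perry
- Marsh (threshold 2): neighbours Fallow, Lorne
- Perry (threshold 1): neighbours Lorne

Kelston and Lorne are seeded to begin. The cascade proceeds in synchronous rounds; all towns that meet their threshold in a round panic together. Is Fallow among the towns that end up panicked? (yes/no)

Round 1 — Kelston, Lorne panic (initial).
Round 2 — checking thresholds:
  Harrow: 1 of 2 neighbours ≥ 1, panics.
  Marsh: 1 of 2 neighbours < 2, below threshold.
  Perry: 1 of 1 neighbours ≥ 1, panics.
Round 3 — no new panics; cascade stops.

no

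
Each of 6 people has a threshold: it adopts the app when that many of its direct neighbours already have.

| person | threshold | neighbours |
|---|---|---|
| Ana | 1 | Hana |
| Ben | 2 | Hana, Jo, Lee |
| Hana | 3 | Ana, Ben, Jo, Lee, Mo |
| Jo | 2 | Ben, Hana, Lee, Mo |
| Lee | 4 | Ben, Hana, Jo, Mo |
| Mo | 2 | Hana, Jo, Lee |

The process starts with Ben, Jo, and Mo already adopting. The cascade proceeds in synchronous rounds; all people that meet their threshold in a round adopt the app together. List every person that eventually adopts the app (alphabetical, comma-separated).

Round 1 — Ben, Jo, Mo adopt the app (initial).
Round 2 — checking thresholds:
  Hana: 3 of 5 neighbours ≥ 3, adopts the app.
  Lee: 3 of 4 neighbours < 4, not yet.
Round 3 — checking thresholds:
  Ana: 1 of 1 neighbours ≥ 1, adopts the app.
  Lee: 4 of 4 neighbours ≥ 4, adopts the app.
Round 4 — no new adoptions; cascade stops.

Ana, Ben, Hana, Jo, Lee, Mo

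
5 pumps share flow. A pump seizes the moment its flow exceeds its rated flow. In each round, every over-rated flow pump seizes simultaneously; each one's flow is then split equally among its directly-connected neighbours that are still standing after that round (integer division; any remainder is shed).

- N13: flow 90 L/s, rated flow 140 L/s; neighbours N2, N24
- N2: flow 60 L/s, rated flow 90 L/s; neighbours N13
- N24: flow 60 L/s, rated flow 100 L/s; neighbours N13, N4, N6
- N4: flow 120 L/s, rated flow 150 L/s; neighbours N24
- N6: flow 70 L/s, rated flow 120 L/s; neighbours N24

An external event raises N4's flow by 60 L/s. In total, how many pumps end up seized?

Round 1 — N4 at 180 > 150. N4 seizes.
  N4 sheds 180 L/s to N24: 180 each.
    N24: 60+180 = 240 > 100
Round 2 — N24 seizes.
  N24 sheds 240 L/s to N13, N6: 120 each.
    N13: 90+120 = 210 > 140
    N6: 70+120 = 190 > 120
Round 3 — N13, N6 seize.
  N13 sheds 210 L/s to N2: 210 each.
    N2: 60+210 = 270 > 90
  N6 sheds 190 L/s: no online neighbours, lost.
Round 4 — N2 seizes.
  N2 sheds 270 L/s: no online neighbours, lost.
No further seizures.

5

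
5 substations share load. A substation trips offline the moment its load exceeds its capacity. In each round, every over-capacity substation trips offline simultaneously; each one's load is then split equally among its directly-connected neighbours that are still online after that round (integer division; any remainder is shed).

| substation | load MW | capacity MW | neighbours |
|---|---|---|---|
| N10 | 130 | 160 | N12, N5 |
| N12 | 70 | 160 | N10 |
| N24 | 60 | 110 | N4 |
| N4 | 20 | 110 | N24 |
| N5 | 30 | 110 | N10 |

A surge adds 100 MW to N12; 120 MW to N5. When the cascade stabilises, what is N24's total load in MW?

Round 1 — N12 at 170 > 160; N5 at 150 > 110. N12, N5 trip offline.
  N12 sheds 170 MW to N10: 170 each.
    N10: 130+170 = 300 > 160
  N5 sheds 150 MW to N10: 150 each.
    N10: 300+150 = 450 > 160
Round 2 — N10 trips offline.
  N10 sheds 450 MW: no online neighbours, lost.
No further trips.

60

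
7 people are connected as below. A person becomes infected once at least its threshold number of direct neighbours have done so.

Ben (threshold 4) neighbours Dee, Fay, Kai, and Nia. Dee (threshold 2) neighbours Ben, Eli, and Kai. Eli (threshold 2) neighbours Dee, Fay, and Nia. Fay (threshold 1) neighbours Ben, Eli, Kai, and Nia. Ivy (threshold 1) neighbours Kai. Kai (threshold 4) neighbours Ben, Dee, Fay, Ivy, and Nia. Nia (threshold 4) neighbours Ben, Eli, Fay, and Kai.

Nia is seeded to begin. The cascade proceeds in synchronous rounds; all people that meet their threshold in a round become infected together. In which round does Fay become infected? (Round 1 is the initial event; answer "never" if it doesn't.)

2

Round 1 — Nia becomes infected (initial).
Round 2 — checking thresholds:
  Ben: 1 of 4 neighbours < 4, below threshold.
  Eli: 1 of 3 neighbours < 2, below threshold.
  Fay: 1 of 4 neighbours ≥ 1, becomes infected.
  Kai: 1 of 5 neighbours < 4, below threshold.
Round 3 — checking thresholds:
  Ben: 2 of 4 neighbours < 4, below threshold.
  Eli: 2 of 3 neighbours ≥ 2, becomes infected.
  Kai: 2 of 5 neighbours < 4, below threshold.
Round 4 — no new infections; cascade stops.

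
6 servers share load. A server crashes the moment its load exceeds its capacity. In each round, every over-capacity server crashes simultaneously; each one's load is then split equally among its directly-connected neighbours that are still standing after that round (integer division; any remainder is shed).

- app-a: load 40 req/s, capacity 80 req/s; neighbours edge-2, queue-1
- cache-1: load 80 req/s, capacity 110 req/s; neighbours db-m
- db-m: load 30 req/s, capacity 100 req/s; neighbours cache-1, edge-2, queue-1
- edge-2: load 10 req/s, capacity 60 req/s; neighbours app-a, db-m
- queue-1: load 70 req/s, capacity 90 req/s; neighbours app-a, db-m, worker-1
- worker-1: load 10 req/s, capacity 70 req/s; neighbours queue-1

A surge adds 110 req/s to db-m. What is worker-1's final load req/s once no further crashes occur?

68

Round 1 — db-m at 140 > 100. db-m crashes.
  db-m sheds 140 req/s to cache-1, edge-2, queue-1: 46 each (2 lost).
    cache-1: 80+46 = 126 > 110
    edge-2: 10+46 = 56 ≤ 60
    queue-1: 70+46 = 116 > 90
Round 2 — cache-1, queue-1 crash.
  cache-1 sheds 126 req/s: no online neighbours, lost.
  queue-1 sheds 116 req/s to app-a, worker-1: 58 each.
    app-a: 40+58 = 98 > 80
    worker-1: 10+58 = 68 ≤ 70
Round 3 — app-a crashes.
  app-a sheds 98 req/s to edge-2: 98 each.
    edge-2: 56+98 = 154 > 60
Round 4 — edge-2 crashes.
  edge-2 sheds 154 req/s: no online neighbours, lost.
No further crashes.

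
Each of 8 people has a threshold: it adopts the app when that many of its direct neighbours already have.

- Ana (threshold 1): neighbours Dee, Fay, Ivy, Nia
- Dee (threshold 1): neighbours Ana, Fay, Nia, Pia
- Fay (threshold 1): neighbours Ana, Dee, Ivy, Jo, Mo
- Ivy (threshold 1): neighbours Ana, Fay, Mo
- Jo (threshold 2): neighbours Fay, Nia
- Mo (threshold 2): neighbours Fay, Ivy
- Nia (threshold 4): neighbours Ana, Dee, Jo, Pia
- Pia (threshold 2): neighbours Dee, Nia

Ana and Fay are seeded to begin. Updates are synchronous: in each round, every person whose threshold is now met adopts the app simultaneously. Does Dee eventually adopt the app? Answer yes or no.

yes

Round 1 — Ana, Fay adopt the app (initial).
Round 2 — checking thresholds:
  Dee: 2 of 4 neighbours ≥ 1, adopts the app.
  Ivy: 2 of 3 neighbours ≥ 1, adopts the app.
  Jo: 1 of 2 neighbours < 2, not yet.
  Mo: 1 of 2 neighbours < 2, not yet.
  Nia: 1 of 4 neighbours < 4, not yet.
Round 3 — checking thresholds:
  Jo: 1 of 2 neighbours < 2, not yet.
  Mo: 2 of 2 neighbours ≥ 2, adopts the app.
  Nia: 2 of 4 neighbours < 4, not yet.
  Pia: 1 of 2 neighbours < 2, not yet.
Round 4 — no new adoptions; cascade stops.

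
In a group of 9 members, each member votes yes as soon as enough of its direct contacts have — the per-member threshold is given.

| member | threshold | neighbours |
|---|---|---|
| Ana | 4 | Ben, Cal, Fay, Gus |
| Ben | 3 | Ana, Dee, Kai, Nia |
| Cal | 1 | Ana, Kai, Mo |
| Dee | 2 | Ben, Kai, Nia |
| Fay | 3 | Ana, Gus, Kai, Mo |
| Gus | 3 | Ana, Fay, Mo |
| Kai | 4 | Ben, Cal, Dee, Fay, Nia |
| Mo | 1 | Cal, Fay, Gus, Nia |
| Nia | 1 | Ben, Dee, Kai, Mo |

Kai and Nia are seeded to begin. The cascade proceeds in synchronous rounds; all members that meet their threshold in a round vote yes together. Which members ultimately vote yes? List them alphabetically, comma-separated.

Round 1 — Kai, Nia vote yes (initial).
Round 2 — checking thresholds:
  Ben: 2 of 4 neighbours < 3, not yet.
  Cal: 1 of 3 neighbours ≥ 1, votes yes.
  Dee: 2 of 3 neighbours ≥ 2, votes yes.
  Fay: 1 of 4 neighbours < 3, not yet.
  Mo: 1 of 4 neighbours ≥ 1, votes yes.
Round 3 — checking thresholds:
  Ana: 1 of 4 neighbours < 4, not yet.
  Ben: 3 of 4 neighbours ≥ 3, votes yes.
  Fay: 2 of 4 neighbours < 3, not yet.
  Gus: 1 of 3 neighbours < 3, not yet.
Round 4 — no new yes votes; cascade stops.

Ben, Cal, Dee, Kai, Mo, Nia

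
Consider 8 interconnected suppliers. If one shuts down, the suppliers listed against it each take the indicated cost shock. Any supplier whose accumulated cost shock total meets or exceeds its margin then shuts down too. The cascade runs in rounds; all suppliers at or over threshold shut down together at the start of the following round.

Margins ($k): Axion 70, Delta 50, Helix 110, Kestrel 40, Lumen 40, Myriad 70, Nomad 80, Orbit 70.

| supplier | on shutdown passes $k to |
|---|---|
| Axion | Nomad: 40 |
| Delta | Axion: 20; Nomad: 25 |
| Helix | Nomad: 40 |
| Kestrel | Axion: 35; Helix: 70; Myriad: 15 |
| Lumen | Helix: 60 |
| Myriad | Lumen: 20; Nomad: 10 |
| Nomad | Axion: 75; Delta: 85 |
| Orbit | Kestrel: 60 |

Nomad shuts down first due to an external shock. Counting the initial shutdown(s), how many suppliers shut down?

Round 1 — Nomad shuts down (initial).
  Axion: +75 → 75 ≥ 70
  Delta: +85 → 85 ≥ 50
Round 2 — Axion, Delta shut down.
No further shutdowns.

3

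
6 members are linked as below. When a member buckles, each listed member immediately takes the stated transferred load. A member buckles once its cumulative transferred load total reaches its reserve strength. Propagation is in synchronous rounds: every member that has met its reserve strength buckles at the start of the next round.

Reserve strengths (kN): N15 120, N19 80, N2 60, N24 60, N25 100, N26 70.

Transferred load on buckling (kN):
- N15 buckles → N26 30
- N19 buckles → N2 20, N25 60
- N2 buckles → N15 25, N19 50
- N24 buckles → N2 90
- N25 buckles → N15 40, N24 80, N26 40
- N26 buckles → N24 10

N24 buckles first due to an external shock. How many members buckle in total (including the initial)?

2

Round 1 — N24 buckles (initial).
  N2: +90 → 90 ≥ 60
Round 2 — N2 buckles.
  N15: +25 → 25 < 120
  N19: +50 → 50 < 80
No further bucklings.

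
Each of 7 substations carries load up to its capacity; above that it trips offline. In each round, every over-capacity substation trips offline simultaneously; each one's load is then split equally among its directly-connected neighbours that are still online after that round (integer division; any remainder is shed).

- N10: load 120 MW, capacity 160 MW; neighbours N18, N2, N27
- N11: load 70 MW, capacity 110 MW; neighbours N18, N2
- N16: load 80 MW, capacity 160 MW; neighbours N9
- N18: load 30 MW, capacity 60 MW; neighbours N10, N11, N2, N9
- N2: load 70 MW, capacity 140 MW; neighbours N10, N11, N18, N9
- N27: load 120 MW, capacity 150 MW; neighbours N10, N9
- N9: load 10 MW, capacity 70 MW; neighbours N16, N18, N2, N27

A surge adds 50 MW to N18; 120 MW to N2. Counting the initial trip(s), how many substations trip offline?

6

Round 1 — N18 at 80 > 60; N2 at 190 > 140. N18, N2 trip offline.
  N18 sheds 80 MW to N10, N11, N9: 26 each (2 lost).
    N10: 120+26 = 146 ≤ 160
    N11: 70+26 = 96 ≤ 110
    N9: 10+26 = 36 ≤ 70
  N2 sheds 190 MW to N10, N11, N9: 63 each (1 lost).
    N10: 146+63 = 209 > 160
    N11: 96+63 = 159 > 110
    N9: 36+63 = 99 > 70
Round 2 — N10, N11, N9 trip offline.
  N10 sheds 209 MW to N27: 209 each.
    N27: 120+209 = 329 > 150
  N11 sheds 159 MW: no online neighbours, lost.
  N9 sheds 99 MW to N16, N27: 49 each (1 lost).
    N16: 80+49 = 129 ≤ 160
    N27: 329+49 = 378 > 150
Round 3 — N27 trips offline.
  N27 sheds 378 MW: no online neighbours, lost.
No further trips.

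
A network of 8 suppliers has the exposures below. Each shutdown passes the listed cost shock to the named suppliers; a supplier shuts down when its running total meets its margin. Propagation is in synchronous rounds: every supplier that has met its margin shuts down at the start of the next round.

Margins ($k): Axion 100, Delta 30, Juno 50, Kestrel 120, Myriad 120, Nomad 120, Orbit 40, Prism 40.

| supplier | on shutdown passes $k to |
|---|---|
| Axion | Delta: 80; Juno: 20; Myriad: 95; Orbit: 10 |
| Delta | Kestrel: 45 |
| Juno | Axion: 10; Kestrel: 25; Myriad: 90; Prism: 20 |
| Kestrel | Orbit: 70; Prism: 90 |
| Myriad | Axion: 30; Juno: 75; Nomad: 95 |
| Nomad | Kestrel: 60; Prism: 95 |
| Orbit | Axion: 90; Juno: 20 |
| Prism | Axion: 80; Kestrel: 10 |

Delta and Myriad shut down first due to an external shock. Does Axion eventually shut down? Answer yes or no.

no

Round 1 — Delta, Myriad shut down (initial).
  Axion: +30 → 30 < 100
  Juno: +75 → 75 ≥ 50
  Kestrel: +45 → 45 < 120
  Nomad: +95 → 95 < 120
Round 2 — Juno shuts down.
  Axion: +10 → 40 < 100
  Kestrel: +25 → 70 < 120
  Prism: +20 → 20 < 40
No further shutdowns.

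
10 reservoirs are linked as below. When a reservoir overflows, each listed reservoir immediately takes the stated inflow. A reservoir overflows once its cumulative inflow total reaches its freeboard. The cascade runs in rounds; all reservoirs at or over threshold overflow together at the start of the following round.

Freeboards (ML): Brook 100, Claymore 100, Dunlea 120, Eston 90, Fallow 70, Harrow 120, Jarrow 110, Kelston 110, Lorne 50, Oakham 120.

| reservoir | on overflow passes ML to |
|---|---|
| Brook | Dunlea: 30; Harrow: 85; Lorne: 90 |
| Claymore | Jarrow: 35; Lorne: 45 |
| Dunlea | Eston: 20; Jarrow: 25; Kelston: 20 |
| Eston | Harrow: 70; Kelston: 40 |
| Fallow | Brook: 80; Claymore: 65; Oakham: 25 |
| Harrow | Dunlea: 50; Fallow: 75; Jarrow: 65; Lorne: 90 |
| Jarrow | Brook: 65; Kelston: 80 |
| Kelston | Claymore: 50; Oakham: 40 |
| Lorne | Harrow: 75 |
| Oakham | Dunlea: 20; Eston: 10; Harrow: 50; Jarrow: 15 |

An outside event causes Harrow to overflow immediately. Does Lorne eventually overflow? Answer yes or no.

Round 1 — Harrow overflows (initial).
  Dunlea: +50 → 50 < 120
  Fallow: +75 → 75 ≥ 70
  Jarrow: +65 → 65 < 110
  Lorne: +90 → 90 ≥ 50
Round 2 — Fallow, Lorne overflow.
  Brook: +80 → 80 < 100
  Claymore: +65 → 65 < 100
  Oakham: +25 → 25 < 120
No further overflows.

yes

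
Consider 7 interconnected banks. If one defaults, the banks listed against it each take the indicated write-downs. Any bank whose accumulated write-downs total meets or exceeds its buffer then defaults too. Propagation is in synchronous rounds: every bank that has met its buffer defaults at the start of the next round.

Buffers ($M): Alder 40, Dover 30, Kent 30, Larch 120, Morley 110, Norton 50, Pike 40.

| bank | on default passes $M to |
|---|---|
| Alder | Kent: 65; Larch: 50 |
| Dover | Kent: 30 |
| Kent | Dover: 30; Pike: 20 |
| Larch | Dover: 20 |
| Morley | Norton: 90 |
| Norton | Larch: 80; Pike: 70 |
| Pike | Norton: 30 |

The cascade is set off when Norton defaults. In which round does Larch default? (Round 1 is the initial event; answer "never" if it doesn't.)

Round 1 — Norton defaults (initial).
  Larch: +80 → 80 < 120
  Pike: +70 → 70 ≥ 40
Round 2 — Pike defaults.
No further defaults.

never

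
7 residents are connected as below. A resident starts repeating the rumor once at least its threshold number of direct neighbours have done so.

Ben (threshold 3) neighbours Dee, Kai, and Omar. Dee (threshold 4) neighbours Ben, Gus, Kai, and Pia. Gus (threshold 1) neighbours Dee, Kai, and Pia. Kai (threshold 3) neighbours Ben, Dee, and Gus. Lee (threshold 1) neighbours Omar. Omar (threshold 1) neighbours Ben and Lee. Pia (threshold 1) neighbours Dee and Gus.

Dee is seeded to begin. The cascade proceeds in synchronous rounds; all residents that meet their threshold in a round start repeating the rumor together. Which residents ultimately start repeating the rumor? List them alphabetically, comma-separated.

Round 1 — Dee starts repeating the rumor (initial).
Round 2 — checking thresholds:
  Ben: 1 of 3 neighbours < 3, not yet.
  Gus: 1 of 3 neighbours ≥ 1, starts repeating the rumor.
  Kai: 1 of 3 neighbours < 3, not yet.
  Pia: 1 of 2 neighbours ≥ 1, starts repeating the rumor.
Round 3 — no new spreads; cascade stops.

Dee, Gus, Pia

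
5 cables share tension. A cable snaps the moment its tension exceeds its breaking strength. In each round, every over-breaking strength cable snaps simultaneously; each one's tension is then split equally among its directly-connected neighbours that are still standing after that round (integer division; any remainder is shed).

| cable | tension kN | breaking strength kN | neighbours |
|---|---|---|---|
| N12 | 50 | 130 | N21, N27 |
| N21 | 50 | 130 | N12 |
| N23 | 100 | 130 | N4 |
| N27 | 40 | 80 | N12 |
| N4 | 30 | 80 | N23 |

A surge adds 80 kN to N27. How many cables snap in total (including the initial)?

3

Round 1 — N27 at 120 > 80. N27 snaps.
  N27 sheds 120 kN to N12: 120 each.
    N12: 50+120 = 170 > 130
Round 2 — N12 snaps.
  N12 sheds 170 kN to N21: 170 each.
    N21: 50+170 = 220 > 130
Round 3 — N21 snaps.
  N21 sheds 220 kN: no online neighbours, lost.
No further breaks.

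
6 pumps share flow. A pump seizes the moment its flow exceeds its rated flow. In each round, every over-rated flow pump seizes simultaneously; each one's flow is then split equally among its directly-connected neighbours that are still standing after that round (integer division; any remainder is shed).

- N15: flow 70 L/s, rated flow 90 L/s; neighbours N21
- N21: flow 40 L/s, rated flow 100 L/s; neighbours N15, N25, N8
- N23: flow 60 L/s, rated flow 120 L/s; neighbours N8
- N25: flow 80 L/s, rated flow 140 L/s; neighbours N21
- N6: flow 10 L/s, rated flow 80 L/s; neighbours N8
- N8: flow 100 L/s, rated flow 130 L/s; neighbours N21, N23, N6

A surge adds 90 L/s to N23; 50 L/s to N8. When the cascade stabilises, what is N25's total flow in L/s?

Round 1 — N23 at 150 > 120; N8 at 150 > 130. N23, N8 seize.
  N23 sheds 150 L/s: no online neighbours, lost.
  N8 sheds 150 L/s to N21, N6: 75 each.
    N21: 40+75 = 115 > 100
    N6: 10+75 = 85 > 80
Round 2 — N21, N6 seize.
  N21 sheds 115 L/s to N15, N25: 57 each (1 lost).
    N15: 70+57 = 127 > 90
    N25: 80+57 = 137 ≤ 140
  N6 sheds 85 L/s: no online neighbours, lost.
Round 3 — N15 seizes.
  N15 sheds 127 L/s: no online neighbours, lost.
No further seizures.

137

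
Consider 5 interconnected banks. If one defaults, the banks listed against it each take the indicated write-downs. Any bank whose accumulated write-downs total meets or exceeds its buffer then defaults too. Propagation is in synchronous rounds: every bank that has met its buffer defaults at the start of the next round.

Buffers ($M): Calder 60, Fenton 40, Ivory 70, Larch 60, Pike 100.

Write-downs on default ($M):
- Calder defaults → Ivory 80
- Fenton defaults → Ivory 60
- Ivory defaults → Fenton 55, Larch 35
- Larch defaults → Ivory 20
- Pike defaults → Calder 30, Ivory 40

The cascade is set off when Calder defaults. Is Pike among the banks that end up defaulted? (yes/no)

no

Round 1 — Calder defaults (initial).
  Ivory: +80 → 80 ≥ 70
Round 2 — Ivory defaults.
  Fenton: +55 → 55 ≥ 40
  Larch: +35 → 35 < 60
Round 3 — Fenton defaults.
No further defaults.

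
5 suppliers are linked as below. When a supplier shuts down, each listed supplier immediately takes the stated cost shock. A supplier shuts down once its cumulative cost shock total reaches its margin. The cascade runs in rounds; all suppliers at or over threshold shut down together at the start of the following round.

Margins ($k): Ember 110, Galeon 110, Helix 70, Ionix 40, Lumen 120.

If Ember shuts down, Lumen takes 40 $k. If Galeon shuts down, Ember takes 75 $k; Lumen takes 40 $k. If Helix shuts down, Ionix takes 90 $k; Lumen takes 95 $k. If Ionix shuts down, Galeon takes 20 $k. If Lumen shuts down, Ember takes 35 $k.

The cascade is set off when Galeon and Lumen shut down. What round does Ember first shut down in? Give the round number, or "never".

Round 1 — Galeon, Lumen shut down (initial).
  Ember: +75+35 → 110 ≥ 110
Round 2 — Ember shuts down.
No further shutdowns.

2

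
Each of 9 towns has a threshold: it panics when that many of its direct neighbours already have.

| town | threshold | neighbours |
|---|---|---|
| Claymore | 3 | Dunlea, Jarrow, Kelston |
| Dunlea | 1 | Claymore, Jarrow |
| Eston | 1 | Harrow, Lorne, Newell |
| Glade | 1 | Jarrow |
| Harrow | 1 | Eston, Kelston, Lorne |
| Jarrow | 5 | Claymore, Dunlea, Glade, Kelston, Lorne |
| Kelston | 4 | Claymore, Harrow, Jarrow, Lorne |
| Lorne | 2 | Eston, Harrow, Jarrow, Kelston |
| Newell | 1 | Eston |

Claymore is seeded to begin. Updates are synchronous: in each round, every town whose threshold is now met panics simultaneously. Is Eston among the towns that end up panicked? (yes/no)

no

Round 1 — Claymore panics (initial).
Round 2 — checking thresholds:
  Dunlea: 1 of 2 neighbours ≥ 1, panics.
  Jarrow: 1 of 5 neighbours < 5, holds.
  Kelston: 1 of 4 neighbours < 4, holds.
Round 3 — no new panics; cascade stops.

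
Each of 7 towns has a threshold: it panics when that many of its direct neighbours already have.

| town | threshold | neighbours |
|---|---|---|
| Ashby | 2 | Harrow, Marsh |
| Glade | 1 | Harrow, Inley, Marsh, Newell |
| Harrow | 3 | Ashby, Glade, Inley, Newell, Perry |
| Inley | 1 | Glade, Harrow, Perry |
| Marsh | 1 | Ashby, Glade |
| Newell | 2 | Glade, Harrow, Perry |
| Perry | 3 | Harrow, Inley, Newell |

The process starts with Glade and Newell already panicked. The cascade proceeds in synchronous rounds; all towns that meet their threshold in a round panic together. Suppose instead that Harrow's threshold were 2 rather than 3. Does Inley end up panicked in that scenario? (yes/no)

yes

With Harrow's threshold at 2:
Round 1 — Glade, Newell panic (initial).
Round 2 — checking thresholds:
  Harrow: 2 of 5 neighbours ≥ 2, panics.
  Inley: 1 of 3 neighbours ≥ 1, panics.
  Marsh: 1 of 2 neighbours ≥ 1, panics.
  Perry: 1 of 3 neighbours < 3, not yet.
Round 3 — checking thresholds:
  Ashby: 2 of 2 neighbours ≥ 2, panics.
  Perry: 3 of 3 neighbours ≥ 3, panics.
Round 4 — no new panics; cascade stops.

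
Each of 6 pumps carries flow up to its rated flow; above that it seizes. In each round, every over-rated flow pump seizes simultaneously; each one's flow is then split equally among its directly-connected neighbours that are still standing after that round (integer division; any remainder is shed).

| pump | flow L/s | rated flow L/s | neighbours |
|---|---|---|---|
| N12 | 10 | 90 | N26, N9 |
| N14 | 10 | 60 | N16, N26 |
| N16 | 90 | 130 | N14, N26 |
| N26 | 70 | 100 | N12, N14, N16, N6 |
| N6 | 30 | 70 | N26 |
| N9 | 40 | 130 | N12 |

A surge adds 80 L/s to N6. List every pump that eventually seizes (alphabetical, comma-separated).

N14, N16, N26, N6

Round 1 — N6 at 110 > 70. N6 seizes.
  N6 sheds 110 L/s to N26: 110 each.
    N26: 70+110 = 180 > 100
Round 2 — N26 seizes.
  N26 sheds 180 L/s to N12, N14, N16: 60 each.
    N12: 10+60 = 70 ≤ 90
    N14: 10+60 = 70 > 60
    N16: 90+60 = 150 > 130
Round 3 — N14, N16 seize.
  N14 sheds 70 L/s: no online neighbours, lost.
  N16 sheds 150 L/s: no online neighbours, lost.
No further seizures.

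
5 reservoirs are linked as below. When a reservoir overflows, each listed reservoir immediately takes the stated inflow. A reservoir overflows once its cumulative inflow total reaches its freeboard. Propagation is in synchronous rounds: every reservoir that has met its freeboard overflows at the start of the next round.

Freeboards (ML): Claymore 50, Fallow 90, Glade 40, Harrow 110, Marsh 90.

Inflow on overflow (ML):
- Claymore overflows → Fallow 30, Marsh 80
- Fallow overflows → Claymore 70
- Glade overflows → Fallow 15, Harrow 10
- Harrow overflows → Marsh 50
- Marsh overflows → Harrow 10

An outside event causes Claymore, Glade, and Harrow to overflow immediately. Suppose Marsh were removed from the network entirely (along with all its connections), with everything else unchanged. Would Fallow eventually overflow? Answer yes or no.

With Marsh removed:
Round 1 — Claymore, Glade, Harrow overflow (initial).
  Fallow: +30+15 → 45 < 90
No further overflows.

no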